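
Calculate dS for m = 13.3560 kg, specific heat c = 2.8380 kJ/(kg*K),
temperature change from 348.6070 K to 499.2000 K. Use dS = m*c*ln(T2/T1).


T2/T1 = 1.4320
ln(T2/T1) = 0.3591
dS = 13.3560 * 2.8380 * 0.3591 = 13.6100 kJ/K

13.6100 kJ/K


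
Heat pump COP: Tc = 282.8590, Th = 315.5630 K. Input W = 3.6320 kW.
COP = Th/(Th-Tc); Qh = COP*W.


COP = 315.5630 / 32.7040 = 9.6491
Qh = 9.6491 * 3.6320 = 35.0454 kW

COP = 9.6491, Qh = 35.0454 kW


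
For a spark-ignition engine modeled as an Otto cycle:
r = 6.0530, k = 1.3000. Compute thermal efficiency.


r^(k-1) = 1.7163
eta = 1 - 1/1.7163 = 0.4173 = 41.7349%

41.7349%


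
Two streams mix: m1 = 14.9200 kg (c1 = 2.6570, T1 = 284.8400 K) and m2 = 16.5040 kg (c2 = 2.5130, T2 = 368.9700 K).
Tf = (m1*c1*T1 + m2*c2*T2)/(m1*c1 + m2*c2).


num = 26594.6181
den = 81.1170
Tf = 327.8551 K

327.8551 K


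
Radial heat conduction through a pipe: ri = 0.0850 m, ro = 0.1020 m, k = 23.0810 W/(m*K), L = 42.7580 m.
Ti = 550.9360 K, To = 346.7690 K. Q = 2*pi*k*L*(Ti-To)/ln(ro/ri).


dT = 204.1670 K
ln(ro/ri) = 0.1823
Q = 2*pi*23.0810*42.7580*204.1670 / 0.1823 = 6943835.1056 W

6943835.1056 W


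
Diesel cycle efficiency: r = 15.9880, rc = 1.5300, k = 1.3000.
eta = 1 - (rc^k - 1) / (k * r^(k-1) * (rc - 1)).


r^(k-1) = 2.2969
rc^k = 1.7382
eta = 0.5335 = 53.3540%

53.3540%


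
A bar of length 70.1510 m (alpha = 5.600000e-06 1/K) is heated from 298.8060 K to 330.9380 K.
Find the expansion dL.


dT = 32.1320 K
dL = 5.600000e-06 * 70.1510 * 32.1320 = 0.012623 m
L_final = 70.163623 m

dL = 0.012623 m


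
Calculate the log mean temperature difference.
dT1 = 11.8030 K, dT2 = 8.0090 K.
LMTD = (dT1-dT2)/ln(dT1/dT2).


dT1/dT2 = 1.4737
ln(dT1/dT2) = 0.3878
LMTD = 3.7940 / 0.3878 = 9.7837 K

9.7837 K


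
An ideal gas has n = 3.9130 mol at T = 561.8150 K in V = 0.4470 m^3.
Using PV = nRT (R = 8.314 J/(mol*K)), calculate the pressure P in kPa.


P = nRT/V = 3.9130 * 8.314 * 561.8150 / 0.4470
= 18277.3487 / 0.4470 = 40888.9234 Pa = 40.8889 kPa

40.8889 kPa


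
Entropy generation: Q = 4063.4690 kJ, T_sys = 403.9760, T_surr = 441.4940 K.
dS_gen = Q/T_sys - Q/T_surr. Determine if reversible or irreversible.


dS_sys = 4063.4690/403.9760 = 10.0587 kJ/K
dS_surr = -4063.4690/441.4940 = -9.2039 kJ/K
dS_gen = 10.0587 - 9.2039 = 0.8548 kJ/K (irreversible)

dS_gen = 0.8548 kJ/K, irreversible


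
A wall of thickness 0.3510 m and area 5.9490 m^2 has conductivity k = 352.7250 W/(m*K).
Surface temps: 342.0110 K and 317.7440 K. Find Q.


dT = 24.2670 K
Q = 352.7250 * 5.9490 * 24.2670 / 0.3510 = 145073.8661 W

145073.8661 W


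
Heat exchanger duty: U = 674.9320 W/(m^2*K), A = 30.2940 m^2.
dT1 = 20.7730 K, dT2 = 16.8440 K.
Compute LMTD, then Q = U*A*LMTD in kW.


LMTD = 18.7399 K
Q = 674.9320 * 30.2940 * 18.7399 = 383163.3901 W = 383.1634 kW

383.1634 kW


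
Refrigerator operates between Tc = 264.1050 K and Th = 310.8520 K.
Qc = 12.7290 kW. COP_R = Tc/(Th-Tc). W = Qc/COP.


COP = 264.1050 / 46.7470 = 5.6497
W = 12.7290 / 5.6497 = 2.2531 kW

COP = 5.6497, W = 2.2531 kW


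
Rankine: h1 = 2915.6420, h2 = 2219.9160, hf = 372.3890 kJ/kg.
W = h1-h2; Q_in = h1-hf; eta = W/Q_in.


W = 695.7260 kJ/kg
Q_in = 2543.2530 kJ/kg
eta = 0.2736 = 27.3558%

eta = 27.3558%


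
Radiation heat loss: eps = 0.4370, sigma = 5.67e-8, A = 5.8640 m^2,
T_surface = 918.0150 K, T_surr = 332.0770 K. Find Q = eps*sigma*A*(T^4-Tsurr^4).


T^4 = 7.1023e+11
Tsurr^4 = 1.2161e+10
Q = 0.4370 * 5.67e-8 * 5.8640 * 6.9807e+11 = 101427.8346 W

101427.8346 W


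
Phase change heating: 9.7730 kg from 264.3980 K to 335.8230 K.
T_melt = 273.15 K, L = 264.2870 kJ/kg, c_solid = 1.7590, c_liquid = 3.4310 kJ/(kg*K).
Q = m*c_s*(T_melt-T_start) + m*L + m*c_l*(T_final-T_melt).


Q1 (sensible, solid) = 9.7730 * 1.7590 * 8.7520 = 150.4531 kJ
Q2 (latent) = 9.7730 * 264.2870 = 2582.8769 kJ
Q3 (sensible, liquid) = 9.7730 * 3.4310 * 62.6730 = 2101.4986 kJ
Q_total = 4834.8285 kJ

4834.8285 kJ


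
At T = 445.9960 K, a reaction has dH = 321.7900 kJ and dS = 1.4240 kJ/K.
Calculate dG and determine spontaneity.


T*dS = 445.9960 * 1.4240 = 635.0983 kJ
dG = 321.7900 - 635.0983 = -313.3083 kJ (spontaneous)

dG = -313.3083 kJ, spontaneous


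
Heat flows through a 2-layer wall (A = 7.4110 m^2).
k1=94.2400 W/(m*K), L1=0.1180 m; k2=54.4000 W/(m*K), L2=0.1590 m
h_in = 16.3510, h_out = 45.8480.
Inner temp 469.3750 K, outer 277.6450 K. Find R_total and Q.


R_conv_in = 1/(16.3510*7.4110) = 0.0083
R_1 = 0.1180/(94.2400*7.4110) = 0.0002
R_2 = 0.1590/(54.4000*7.4110) = 0.0004
R_conv_out = 1/(45.8480*7.4110) = 0.0029
R_total = 0.0118 K/W
Q = 191.7300 / 0.0118 = 16305.2370 W

R_total = 0.0118 K/W, Q = 16305.2370 W


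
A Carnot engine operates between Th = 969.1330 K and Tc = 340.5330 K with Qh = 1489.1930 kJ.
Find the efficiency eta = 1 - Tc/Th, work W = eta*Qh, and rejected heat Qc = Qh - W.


eta = 1 - 340.5330/969.1330 = 0.6486
W = 0.6486 * 1489.1930 = 965.9218 kJ
Qc = 1489.1930 - 965.9218 = 523.2712 kJ

eta = 64.8621%, W = 965.9218 kJ, Qc = 523.2712 kJ


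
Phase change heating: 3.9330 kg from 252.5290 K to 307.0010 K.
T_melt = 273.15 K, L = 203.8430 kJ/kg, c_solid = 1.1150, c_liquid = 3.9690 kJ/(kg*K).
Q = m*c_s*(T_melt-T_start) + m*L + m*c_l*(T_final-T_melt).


Q1 (sensible, solid) = 3.9330 * 1.1150 * 20.6210 = 90.4292 kJ
Q2 (latent) = 3.9330 * 203.8430 = 801.7145 kJ
Q3 (sensible, liquid) = 3.9330 * 3.9690 * 33.8510 = 528.4167 kJ
Q_total = 1420.5604 kJ

1420.5604 kJ


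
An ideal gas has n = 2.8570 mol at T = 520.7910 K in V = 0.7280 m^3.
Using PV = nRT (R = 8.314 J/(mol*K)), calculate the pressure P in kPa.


P = nRT/V = 2.8570 * 8.314 * 520.7910 / 0.7280
= 12370.3997 / 0.7280 = 16992.3072 Pa = 16.9923 kPa

16.9923 kPa


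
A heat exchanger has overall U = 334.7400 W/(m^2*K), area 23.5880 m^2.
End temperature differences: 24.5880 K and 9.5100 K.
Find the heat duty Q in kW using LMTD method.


LMTD = 15.8730 K
Q = 334.7400 * 23.5880 * 15.8730 = 125330.8219 W = 125.3308 kW

125.3308 kW


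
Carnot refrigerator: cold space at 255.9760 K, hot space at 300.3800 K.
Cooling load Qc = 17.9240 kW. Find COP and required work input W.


COP = 255.9760 / 44.4040 = 5.7647
W = 17.9240 / 5.7647 = 3.1093 kW

COP = 5.7647, W = 3.1093 kW


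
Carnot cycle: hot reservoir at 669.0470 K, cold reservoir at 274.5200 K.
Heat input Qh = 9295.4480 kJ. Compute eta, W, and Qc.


eta = 1 - 274.5200/669.0470 = 0.5897
W = 0.5897 * 9295.4480 = 5481.3865 kJ
Qc = 9295.4480 - 5481.3865 = 3814.0615 kJ

eta = 58.9685%, W = 5481.3865 kJ, Qc = 3814.0615 kJ


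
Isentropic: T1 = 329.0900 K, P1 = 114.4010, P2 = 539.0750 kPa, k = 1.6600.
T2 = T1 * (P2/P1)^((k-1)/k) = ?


(k-1)/k = 0.3976
(P2/P1)^exp = 1.8521
T2 = 329.0900 * 1.8521 = 609.5091 K

609.5091 K


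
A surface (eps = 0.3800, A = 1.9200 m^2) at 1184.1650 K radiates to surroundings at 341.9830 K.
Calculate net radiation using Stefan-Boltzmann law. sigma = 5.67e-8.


T^4 = 1.9663e+12
Tsurr^4 = 1.3678e+10
Q = 0.3800 * 5.67e-8 * 1.9200 * 1.9526e+12 = 80776.5297 W

80776.5297 W


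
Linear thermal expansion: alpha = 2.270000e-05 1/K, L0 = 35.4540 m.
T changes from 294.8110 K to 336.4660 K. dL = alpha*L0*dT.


dT = 41.6550 K
dL = 2.270000e-05 * 35.4540 * 41.6550 = 0.033524 m
L_final = 35.487524 m

dL = 0.033524 m


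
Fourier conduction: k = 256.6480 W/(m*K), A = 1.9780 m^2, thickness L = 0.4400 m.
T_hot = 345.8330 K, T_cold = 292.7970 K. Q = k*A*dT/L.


dT = 53.0360 K
Q = 256.6480 * 1.9780 * 53.0360 / 0.4400 = 61190.2541 W

61190.2541 W


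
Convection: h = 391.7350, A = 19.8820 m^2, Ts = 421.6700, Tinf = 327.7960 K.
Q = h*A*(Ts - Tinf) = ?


dT = 93.8740 K
Q = 391.7350 * 19.8820 * 93.8740 = 731135.3275 W

731135.3275 W


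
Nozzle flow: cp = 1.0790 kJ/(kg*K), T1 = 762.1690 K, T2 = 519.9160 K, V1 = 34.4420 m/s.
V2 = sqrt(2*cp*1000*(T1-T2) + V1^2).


dT = 242.2530 K
2*cp*1000*dT = 522781.9740
V1^2 = 1186.2514
V2 = sqrt(523968.2254) = 723.8565 m/s

723.8565 m/s


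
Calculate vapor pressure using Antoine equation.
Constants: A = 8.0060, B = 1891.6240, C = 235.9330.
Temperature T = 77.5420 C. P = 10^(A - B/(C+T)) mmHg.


C+T = 313.4750
B/(C+T) = 6.0344
log10(P) = 8.0060 - 6.0344 = 1.9716
P = 10^1.9716 = 93.6765 mmHg

93.6765 mmHg


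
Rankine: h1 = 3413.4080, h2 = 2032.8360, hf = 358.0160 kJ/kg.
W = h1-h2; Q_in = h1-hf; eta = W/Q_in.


W = 1380.5720 kJ/kg
Q_in = 3055.3920 kJ/kg
eta = 0.4518 = 45.1848%

eta = 45.1848%


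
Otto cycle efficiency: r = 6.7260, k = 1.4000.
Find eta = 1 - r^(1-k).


r^(k-1) = 2.1434
eta = 1 - 1/2.1434 = 0.5335 = 53.3451%

53.3451%


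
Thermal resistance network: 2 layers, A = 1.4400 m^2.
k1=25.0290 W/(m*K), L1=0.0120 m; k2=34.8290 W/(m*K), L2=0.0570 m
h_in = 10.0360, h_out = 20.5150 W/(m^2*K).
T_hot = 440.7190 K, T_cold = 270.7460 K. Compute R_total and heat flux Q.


R_conv_in = 1/(10.0360*1.4400) = 0.0692
R_1 = 0.0120/(25.0290*1.4400) = 0.0003
R_2 = 0.0570/(34.8290*1.4400) = 0.0011
R_conv_out = 1/(20.5150*1.4400) = 0.0339
R_total = 0.1045 K/W
Q = 169.9730 / 0.1045 = 1626.2968 W

R_total = 0.1045 K/W, Q = 1626.2968 W


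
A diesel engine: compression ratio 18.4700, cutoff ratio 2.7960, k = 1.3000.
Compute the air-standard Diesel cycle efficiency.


r^(k-1) = 2.3985
rc^k = 3.8063
eta = 0.4989 = 49.8884%

49.8884%


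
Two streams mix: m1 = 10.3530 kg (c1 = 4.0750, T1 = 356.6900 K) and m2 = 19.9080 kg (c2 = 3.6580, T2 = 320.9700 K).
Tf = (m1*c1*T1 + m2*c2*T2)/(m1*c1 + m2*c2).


num = 38422.3544
den = 115.0119
Tf = 334.0727 K

334.0727 K


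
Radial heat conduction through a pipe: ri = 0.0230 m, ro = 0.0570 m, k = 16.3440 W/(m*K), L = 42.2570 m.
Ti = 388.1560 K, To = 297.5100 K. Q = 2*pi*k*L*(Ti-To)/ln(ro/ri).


dT = 90.6460 K
ln(ro/ri) = 0.9076
Q = 2*pi*16.3440*42.2570*90.6460 / 0.9076 = 433422.6391 W

433422.6391 W


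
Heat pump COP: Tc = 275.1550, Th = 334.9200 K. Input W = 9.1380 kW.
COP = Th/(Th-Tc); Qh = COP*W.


COP = 334.9200 / 59.7650 = 5.6039
Qh = 5.6039 * 9.1380 = 51.2089 kW

COP = 5.6039, Qh = 51.2089 kW


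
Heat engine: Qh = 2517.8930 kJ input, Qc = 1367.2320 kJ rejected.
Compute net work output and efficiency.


W = 2517.8930 - 1367.2320 = 1150.6610 kJ
eta = 1150.6610 / 2517.8930 = 0.4570 = 45.6994%

W = 1150.6610 kJ, eta = 45.6994%


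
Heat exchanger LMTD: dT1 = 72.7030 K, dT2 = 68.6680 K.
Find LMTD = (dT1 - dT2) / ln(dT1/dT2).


dT1/dT2 = 1.0588
ln(dT1/dT2) = 0.0571
LMTD = 4.0350 / 0.0571 = 70.6663 K

70.6663 K


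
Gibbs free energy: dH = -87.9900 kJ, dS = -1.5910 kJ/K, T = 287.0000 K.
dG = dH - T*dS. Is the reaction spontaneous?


T*dS = 287.0000 * -1.5910 = -456.6170 kJ
dG = -87.9900 + 456.6170 = 368.6270 kJ (non-spontaneous)

dG = 368.6270 kJ, non-spontaneous


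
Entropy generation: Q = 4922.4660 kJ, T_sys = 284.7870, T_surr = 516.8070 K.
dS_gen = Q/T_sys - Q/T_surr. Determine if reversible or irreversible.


dS_sys = 4922.4660/284.7870 = 17.2847 kJ/K
dS_surr = -4922.4660/516.8070 = -9.5248 kJ/K
dS_gen = 17.2847 - 9.5248 = 7.7600 kJ/K (irreversible)

dS_gen = 7.7600 kJ/K, irreversible


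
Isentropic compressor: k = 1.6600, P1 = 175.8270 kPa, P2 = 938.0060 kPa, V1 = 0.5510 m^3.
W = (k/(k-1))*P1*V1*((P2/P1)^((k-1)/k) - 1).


(k-1)/k = 0.3976
(P2/P1)^exp = 1.9458
W = 2.5152 * 175.8270 * 0.5510 * (1.9458 - 1) = 230.4602 kJ

230.4602 kJ


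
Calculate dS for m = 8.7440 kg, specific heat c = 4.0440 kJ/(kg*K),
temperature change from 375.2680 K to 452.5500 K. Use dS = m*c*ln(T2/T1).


T2/T1 = 1.2059
ln(T2/T1) = 0.1873
dS = 8.7440 * 4.0440 * 0.1873 = 6.6216 kJ/K

6.6216 kJ/K


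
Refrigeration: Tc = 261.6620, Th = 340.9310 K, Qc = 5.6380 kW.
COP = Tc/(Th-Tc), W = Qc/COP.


COP = 261.6620 / 79.2690 = 3.3009
W = 5.6380 / 3.3009 = 1.7080 kW

COP = 3.3009, W = 1.7080 kW


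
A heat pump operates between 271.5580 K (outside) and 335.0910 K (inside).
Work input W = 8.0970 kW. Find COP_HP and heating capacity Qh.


COP = 335.0910 / 63.5330 = 5.2743
Qh = 5.2743 * 8.0970 = 42.7059 kW

COP = 5.2743, Qh = 42.7059 kW


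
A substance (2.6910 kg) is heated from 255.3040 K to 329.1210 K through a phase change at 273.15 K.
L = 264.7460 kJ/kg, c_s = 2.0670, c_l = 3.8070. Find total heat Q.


Q1 (sensible, solid) = 2.6910 * 2.0670 * 17.8460 = 99.2648 kJ
Q2 (latent) = 2.6910 * 264.7460 = 712.4315 kJ
Q3 (sensible, liquid) = 2.6910 * 3.8070 * 55.9710 = 573.4026 kJ
Q_total = 1385.0988 kJ

1385.0988 kJ


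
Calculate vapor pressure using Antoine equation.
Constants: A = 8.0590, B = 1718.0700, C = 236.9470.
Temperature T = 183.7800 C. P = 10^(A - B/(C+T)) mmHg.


C+T = 420.7270
B/(C+T) = 4.0836
log10(P) = 8.0590 - 4.0836 = 3.9754
P = 10^3.9754 = 9449.8652 mmHg

9449.8652 mmHg


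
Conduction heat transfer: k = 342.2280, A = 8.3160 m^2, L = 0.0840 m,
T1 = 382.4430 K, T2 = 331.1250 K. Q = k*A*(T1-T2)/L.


dT = 51.3180 K
Q = 342.2280 * 8.3160 * 51.3180 / 0.0840 = 1738683.1939 W

1738683.1939 W


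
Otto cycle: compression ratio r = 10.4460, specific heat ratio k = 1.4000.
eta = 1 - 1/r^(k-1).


r^(k-1) = 2.5561
eta = 1 - 1/2.5561 = 0.6088 = 60.8781%

60.8781%


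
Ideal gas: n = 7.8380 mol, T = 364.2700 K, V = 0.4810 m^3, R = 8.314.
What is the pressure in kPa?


P = nRT/V = 7.8380 * 8.314 * 364.2700 / 0.4810
= 23737.7026 / 0.4810 = 49350.7331 Pa = 49.3507 kPa

49.3507 kPa


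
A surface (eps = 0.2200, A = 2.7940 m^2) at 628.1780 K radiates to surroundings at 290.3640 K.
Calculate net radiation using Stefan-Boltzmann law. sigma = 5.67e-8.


T^4 = 1.5572e+11
Tsurr^4 = 7.1084e+09
Q = 0.2200 * 5.67e-8 * 2.7940 * 1.4861e+11 = 5179.2961 W

5179.2961 W


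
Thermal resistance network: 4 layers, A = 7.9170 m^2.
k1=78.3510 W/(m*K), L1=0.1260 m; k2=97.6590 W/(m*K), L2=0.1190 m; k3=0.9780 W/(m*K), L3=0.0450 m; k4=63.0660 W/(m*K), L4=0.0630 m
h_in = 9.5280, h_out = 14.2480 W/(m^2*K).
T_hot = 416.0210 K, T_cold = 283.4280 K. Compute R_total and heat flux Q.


R_conv_in = 1/(9.5280*7.9170) = 0.0133
R_1 = 0.1260/(78.3510*7.9170) = 0.0002
R_2 = 0.1190/(97.6590*7.9170) = 0.0002
R_3 = 0.0450/(0.9780*7.9170) = 0.0058
R_4 = 0.0630/(63.0660*7.9170) = 0.0001
R_conv_out = 1/(14.2480*7.9170) = 0.0089
R_total = 0.0284 K/W
Q = 132.5930 / 0.0284 = 4665.9825 W

R_total = 0.0284 K/W, Q = 4665.9825 W


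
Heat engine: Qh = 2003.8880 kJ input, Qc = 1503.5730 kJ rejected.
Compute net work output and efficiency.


W = 2003.8880 - 1503.5730 = 500.3150 kJ
eta = 500.3150 / 2003.8880 = 0.2497 = 24.9672%

W = 500.3150 kJ, eta = 24.9672%


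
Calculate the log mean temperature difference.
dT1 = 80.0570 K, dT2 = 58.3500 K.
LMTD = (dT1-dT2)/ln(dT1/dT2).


dT1/dT2 = 1.3720
ln(dT1/dT2) = 0.3163
LMTD = 21.7070 / 0.3163 = 68.6323 K

68.6323 K


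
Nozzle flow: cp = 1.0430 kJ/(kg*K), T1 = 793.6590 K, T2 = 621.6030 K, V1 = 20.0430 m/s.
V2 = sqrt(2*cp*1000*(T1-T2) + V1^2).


dT = 172.0560 K
2*cp*1000*dT = 358908.8160
V1^2 = 401.7218
V2 = sqrt(359310.5378) = 599.4252 m/s

599.4252 m/s


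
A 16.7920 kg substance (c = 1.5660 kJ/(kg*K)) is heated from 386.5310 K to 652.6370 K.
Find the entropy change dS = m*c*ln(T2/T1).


T2/T1 = 1.6884
ln(T2/T1) = 0.5238
dS = 16.7920 * 1.5660 * 0.5238 = 13.7742 kJ/K

13.7742 kJ/K


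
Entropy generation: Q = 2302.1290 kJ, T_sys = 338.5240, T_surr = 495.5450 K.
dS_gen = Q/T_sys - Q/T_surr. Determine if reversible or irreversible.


dS_sys = 2302.1290/338.5240 = 6.8005 kJ/K
dS_surr = -2302.1290/495.5450 = -4.6457 kJ/K
dS_gen = 6.8005 - 4.6457 = 2.1548 kJ/K (irreversible)

dS_gen = 2.1548 kJ/K, irreversible


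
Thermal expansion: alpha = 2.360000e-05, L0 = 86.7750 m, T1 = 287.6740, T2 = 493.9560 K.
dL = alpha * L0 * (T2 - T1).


dT = 206.2820 K
dL = 2.360000e-05 * 86.7750 * 206.2820 = 0.422443 m
L_final = 87.197443 m

dL = 0.422443 m


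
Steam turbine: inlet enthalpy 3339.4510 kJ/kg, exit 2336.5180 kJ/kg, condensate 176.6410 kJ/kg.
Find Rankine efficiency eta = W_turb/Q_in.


W = 1002.9330 kJ/kg
Q_in = 3162.8100 kJ/kg
eta = 0.3171 = 31.7102%

eta = 31.7102%


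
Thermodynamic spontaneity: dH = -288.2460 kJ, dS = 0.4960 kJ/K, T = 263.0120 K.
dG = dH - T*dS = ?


T*dS = 263.0120 * 0.4960 = 130.4540 kJ
dG = -288.2460 - 130.4540 = -418.7000 kJ (spontaneous)

dG = -418.7000 kJ, spontaneous


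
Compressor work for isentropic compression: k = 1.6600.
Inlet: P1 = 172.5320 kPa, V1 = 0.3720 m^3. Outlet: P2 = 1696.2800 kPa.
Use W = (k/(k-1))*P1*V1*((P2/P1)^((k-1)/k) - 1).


(k-1)/k = 0.3976
(P2/P1)^exp = 2.4812
W = 2.5152 * 172.5320 * 0.3720 * (2.4812 - 1) = 239.1037 kJ

239.1037 kJ


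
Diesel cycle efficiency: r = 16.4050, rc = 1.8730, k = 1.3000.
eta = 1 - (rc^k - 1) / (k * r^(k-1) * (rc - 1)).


r^(k-1) = 2.3147
rc^k = 2.2610
eta = 0.5200 = 51.9977%

51.9977%


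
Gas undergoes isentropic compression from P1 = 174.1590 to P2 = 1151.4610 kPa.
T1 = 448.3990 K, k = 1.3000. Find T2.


(k-1)/k = 0.2308
(P2/P1)^exp = 1.5463
T2 = 448.3990 * 1.5463 = 693.3706 K

693.3706 K


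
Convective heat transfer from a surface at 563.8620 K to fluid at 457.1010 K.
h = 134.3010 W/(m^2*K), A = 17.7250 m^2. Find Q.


dT = 106.7610 K
Q = 134.3010 * 17.7250 * 106.7610 = 254142.9831 W

254142.9831 W


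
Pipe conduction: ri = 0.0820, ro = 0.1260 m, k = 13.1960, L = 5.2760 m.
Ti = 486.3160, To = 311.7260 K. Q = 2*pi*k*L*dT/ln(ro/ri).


dT = 174.5900 K
ln(ro/ri) = 0.4296
Q = 2*pi*13.1960*5.2760*174.5900 / 0.4296 = 177795.1068 W

177795.1068 W


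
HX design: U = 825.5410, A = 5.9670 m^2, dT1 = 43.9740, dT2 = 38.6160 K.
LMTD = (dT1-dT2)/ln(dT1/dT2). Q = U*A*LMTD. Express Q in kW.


LMTD = 41.2370 K
Q = 825.5410 * 5.9670 * 41.2370 = 203133.6004 W = 203.1336 kW

203.1336 kW


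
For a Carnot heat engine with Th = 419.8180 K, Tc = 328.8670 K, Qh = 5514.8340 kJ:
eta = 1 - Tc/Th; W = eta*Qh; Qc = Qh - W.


eta = 1 - 328.8670/419.8180 = 0.2166
W = 0.2166 * 5514.8340 = 1194.7550 kJ
Qc = 5514.8340 - 1194.7550 = 4320.0790 kJ

eta = 21.6644%, W = 1194.7550 kJ, Qc = 4320.0790 kJ


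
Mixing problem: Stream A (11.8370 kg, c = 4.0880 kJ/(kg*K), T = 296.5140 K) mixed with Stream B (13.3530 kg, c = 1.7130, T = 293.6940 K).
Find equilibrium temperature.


num = 21066.0757
den = 71.2633
Tf = 295.6089 K

295.6089 K


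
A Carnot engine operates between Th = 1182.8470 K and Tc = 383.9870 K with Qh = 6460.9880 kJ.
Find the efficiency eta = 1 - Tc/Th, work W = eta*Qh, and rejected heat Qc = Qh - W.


eta = 1 - 383.9870/1182.8470 = 0.6754
W = 0.6754 * 6460.9880 = 4363.5609 kJ
Qc = 6460.9880 - 4363.5609 = 2097.4271 kJ

eta = 67.5371%, W = 4363.5609 kJ, Qc = 2097.4271 kJ


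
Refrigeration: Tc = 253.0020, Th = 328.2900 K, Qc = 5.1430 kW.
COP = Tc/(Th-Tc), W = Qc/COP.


COP = 253.0020 / 75.2880 = 3.3605
W = 5.1430 / 3.3605 = 1.5304 kW

COP = 3.3605, W = 1.5304 kW


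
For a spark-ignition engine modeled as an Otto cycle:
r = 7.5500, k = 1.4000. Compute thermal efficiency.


r^(k-1) = 2.2448
eta = 1 - 1/2.2448 = 0.5545 = 55.4527%

55.4527%


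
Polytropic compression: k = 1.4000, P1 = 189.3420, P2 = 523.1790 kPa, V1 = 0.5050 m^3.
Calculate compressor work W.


(k-1)/k = 0.2857
(P2/P1)^exp = 1.3370
W = 3.5000 * 189.3420 * 0.5050 * (1.3370 - 1) = 112.7644 kJ

112.7644 kJ


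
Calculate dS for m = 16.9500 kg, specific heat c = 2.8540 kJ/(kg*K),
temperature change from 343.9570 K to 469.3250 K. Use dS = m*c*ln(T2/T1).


T2/T1 = 1.3645
ln(T2/T1) = 0.3108
dS = 16.9500 * 2.8540 * 0.3108 = 15.0340 kJ/K

15.0340 kJ/K


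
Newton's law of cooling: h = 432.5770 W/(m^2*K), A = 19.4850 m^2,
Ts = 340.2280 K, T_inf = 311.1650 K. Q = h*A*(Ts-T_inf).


dT = 29.0630 K
Q = 432.5770 * 19.4850 * 29.0630 = 244965.1346 W

244965.1346 W


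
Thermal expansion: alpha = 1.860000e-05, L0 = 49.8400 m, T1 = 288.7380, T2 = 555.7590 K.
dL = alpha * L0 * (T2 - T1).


dT = 267.0210 K
dL = 1.860000e-05 * 49.8400 * 267.0210 = 0.247535 m
L_final = 50.087535 m

dL = 0.247535 m


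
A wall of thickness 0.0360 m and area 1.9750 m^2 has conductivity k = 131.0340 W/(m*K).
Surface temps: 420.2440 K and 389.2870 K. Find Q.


dT = 30.9570 K
Q = 131.0340 * 1.9750 * 30.9570 / 0.0360 = 222539.6830 W

222539.6830 W


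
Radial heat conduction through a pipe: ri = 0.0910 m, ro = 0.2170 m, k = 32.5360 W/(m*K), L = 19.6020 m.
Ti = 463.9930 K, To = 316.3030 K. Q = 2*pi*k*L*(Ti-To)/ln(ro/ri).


dT = 147.6900 K
ln(ro/ri) = 0.8690
Q = 2*pi*32.5360*19.6020*147.6900 / 0.8690 = 681015.2113 W

681015.2113 W


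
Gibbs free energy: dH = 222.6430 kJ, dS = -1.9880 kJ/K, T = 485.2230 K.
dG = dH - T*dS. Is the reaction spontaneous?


T*dS = 485.2230 * -1.9880 = -964.6233 kJ
dG = 222.6430 + 964.6233 = 1187.2663 kJ (non-spontaneous)

dG = 1187.2663 kJ, non-spontaneous


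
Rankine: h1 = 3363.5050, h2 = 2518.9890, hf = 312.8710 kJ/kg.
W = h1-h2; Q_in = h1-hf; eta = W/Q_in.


W = 844.5160 kJ/kg
Q_in = 3050.6340 kJ/kg
eta = 0.2768 = 27.6833%

eta = 27.6833%


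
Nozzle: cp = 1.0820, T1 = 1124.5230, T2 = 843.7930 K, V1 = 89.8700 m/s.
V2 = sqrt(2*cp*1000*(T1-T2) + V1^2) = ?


dT = 280.7300 K
2*cp*1000*dT = 607499.7200
V1^2 = 8076.6169
V2 = sqrt(615576.3369) = 784.5867 m/s

784.5867 m/s


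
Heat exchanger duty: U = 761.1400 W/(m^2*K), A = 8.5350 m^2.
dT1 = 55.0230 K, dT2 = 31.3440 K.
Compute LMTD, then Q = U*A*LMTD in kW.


LMTD = 42.0789 K
Q = 761.1400 * 8.5350 * 42.0789 = 273358.4988 W = 273.3585 kW

273.3585 kW


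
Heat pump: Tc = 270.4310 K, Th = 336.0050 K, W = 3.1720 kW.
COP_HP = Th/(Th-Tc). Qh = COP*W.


COP = 336.0050 / 65.5740 = 5.1241
Qh = 5.1241 * 3.1720 = 16.2535 kW

COP = 5.1241, Qh = 16.2535 kW


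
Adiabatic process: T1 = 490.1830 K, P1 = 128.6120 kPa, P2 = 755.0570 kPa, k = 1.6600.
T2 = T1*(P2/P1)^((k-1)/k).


(k-1)/k = 0.3976
(P2/P1)^exp = 2.0213
T2 = 490.1830 * 2.0213 = 990.7983 K

990.7983 K


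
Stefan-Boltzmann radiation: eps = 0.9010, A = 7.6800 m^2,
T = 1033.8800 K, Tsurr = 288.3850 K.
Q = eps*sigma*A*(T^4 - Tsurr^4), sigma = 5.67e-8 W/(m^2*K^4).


T^4 = 1.1426e+12
Tsurr^4 = 6.9166e+09
Q = 0.9010 * 5.67e-8 * 7.6800 * 1.1356e+12 = 445566.5642 W

445566.5642 W


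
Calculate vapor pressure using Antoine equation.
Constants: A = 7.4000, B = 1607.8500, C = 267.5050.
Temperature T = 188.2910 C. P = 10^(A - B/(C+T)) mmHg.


C+T = 455.7960
B/(C+T) = 3.5276
log10(P) = 7.4000 - 3.5276 = 3.8724
P = 10^3.8724 = 7454.7835 mmHg

7454.7835 mmHg


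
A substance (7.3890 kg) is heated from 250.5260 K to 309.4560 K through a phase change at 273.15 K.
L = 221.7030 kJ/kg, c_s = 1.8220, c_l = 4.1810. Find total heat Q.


Q1 (sensible, solid) = 7.3890 * 1.8220 * 22.6240 = 304.5814 kJ
Q2 (latent) = 7.3890 * 221.7030 = 1638.1635 kJ
Q3 (sensible, liquid) = 7.3890 * 4.1810 * 36.3060 = 1121.6161 kJ
Q_total = 3064.3610 kJ

3064.3610 kJ


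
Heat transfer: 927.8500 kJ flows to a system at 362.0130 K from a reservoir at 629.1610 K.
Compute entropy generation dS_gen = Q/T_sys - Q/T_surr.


dS_sys = 927.8500/362.0130 = 2.5630 kJ/K
dS_surr = -927.8500/629.1610 = -1.4747 kJ/K
dS_gen = 2.5630 - 1.4747 = 1.0883 kJ/K (irreversible)

dS_gen = 1.0883 kJ/K, irreversible


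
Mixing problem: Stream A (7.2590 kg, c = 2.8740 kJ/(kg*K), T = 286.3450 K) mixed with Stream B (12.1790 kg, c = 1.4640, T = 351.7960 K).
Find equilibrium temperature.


num = 12246.3766
den = 38.6924
Tf = 316.5058 K

316.5058 K


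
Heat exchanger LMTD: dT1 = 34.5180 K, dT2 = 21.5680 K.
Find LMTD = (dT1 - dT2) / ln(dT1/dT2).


dT1/dT2 = 1.6004
ln(dT1/dT2) = 0.4703
LMTD = 12.9500 / 0.4703 = 27.5374 K

27.5374 K


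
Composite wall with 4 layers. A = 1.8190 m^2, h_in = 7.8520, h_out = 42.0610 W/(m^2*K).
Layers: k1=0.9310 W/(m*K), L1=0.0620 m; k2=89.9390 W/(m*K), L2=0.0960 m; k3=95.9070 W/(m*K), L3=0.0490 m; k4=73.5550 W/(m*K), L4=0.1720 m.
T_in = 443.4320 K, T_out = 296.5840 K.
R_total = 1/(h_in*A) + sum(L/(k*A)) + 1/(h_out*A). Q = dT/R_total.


R_conv_in = 1/(7.8520*1.8190) = 0.0700
R_1 = 0.0620/(0.9310*1.8190) = 0.0366
R_2 = 0.0960/(89.9390*1.8190) = 0.0006
R_3 = 0.0490/(95.9070*1.8190) = 0.0003
R_4 = 0.1720/(73.5550*1.8190) = 0.0013
R_conv_out = 1/(42.0610*1.8190) = 0.0131
R_total = 0.1218 K/W
Q = 146.8480 / 0.1218 = 1205.1665 W

R_total = 0.1218 K/W, Q = 1205.1665 W


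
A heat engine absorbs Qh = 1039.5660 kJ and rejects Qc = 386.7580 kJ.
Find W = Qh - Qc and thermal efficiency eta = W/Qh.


W = 1039.5660 - 386.7580 = 652.8080 kJ
eta = 652.8080 / 1039.5660 = 0.6280 = 62.7962%

W = 652.8080 kJ, eta = 62.7962%


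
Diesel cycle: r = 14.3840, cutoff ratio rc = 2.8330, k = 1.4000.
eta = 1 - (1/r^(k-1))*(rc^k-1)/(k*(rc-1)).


r^(k-1) = 2.9050
rc^k = 4.2968
eta = 0.5578 = 55.7768%

55.7768%


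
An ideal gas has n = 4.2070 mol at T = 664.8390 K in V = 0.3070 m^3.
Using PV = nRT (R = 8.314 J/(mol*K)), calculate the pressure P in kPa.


P = nRT/V = 4.2070 * 8.314 * 664.8390 / 0.3070
= 23254.0724 / 0.3070 = 75746.1641 Pa = 75.7462 kPa

75.7462 kPa


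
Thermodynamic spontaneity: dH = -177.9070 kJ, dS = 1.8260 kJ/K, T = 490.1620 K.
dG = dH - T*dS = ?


T*dS = 490.1620 * 1.8260 = 895.0358 kJ
dG = -177.9070 - 895.0358 = -1072.9428 kJ (spontaneous)

dG = -1072.9428 kJ, spontaneous


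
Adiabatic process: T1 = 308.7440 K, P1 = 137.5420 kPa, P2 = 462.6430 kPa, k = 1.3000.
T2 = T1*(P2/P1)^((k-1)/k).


(k-1)/k = 0.2308
(P2/P1)^exp = 1.3230
T2 = 308.7440 * 1.3230 = 408.4795 K

408.4795 K


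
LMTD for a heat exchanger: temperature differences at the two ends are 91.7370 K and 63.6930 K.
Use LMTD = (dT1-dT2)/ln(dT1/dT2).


dT1/dT2 = 1.4403
ln(dT1/dT2) = 0.3649
LMTD = 28.0440 / 0.3649 = 76.8642 K

76.8642 K


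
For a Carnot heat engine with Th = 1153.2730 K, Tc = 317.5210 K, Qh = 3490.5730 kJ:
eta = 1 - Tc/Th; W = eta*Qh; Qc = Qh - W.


eta = 1 - 317.5210/1153.2730 = 0.7247
W = 0.7247 * 3490.5730 = 2529.5428 kJ
Qc = 3490.5730 - 2529.5428 = 961.0302 kJ

eta = 72.4678%, W = 2529.5428 kJ, Qc = 961.0302 kJ


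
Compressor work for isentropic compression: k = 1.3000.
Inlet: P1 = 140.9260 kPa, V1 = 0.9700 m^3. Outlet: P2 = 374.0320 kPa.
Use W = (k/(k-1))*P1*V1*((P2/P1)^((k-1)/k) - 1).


(k-1)/k = 0.2308
(P2/P1)^exp = 1.2526
W = 4.3333 * 140.9260 * 0.9700 * (1.2526 - 1) = 149.6551 kJ

149.6551 kJ


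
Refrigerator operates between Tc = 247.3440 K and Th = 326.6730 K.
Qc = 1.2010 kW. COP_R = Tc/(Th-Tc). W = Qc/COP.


COP = 247.3440 / 79.3290 = 3.1180
W = 1.2010 / 3.1180 = 0.3852 kW

COP = 3.1180, W = 0.3852 kW


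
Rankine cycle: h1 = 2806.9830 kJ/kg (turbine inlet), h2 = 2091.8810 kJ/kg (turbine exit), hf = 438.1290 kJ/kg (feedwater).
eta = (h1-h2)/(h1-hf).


W = 715.1020 kJ/kg
Q_in = 2368.8540 kJ/kg
eta = 0.3019 = 30.1877%

eta = 30.1877%


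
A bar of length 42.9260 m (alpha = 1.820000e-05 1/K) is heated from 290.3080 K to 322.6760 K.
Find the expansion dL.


dT = 32.3680 K
dL = 1.820000e-05 * 42.9260 * 32.3680 = 0.025288 m
L_final = 42.951288 m

dL = 0.025288 m


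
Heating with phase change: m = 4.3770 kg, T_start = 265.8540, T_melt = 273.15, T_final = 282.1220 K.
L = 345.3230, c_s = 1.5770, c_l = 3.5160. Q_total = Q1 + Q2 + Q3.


Q1 (sensible, solid) = 4.3770 * 1.5770 * 7.2960 = 50.3609 kJ
Q2 (latent) = 4.3770 * 345.3230 = 1511.4788 kJ
Q3 (sensible, liquid) = 4.3770 * 3.5160 * 8.9720 = 138.0749 kJ
Q_total = 1699.9145 kJ

1699.9145 kJ


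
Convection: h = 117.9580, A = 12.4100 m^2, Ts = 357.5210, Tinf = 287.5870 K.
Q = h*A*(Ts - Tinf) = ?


dT = 69.9340 K
Q = 117.9580 * 12.4100 * 69.9340 = 102373.4999 W

102373.4999 W


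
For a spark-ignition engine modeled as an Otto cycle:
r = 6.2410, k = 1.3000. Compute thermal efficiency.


r^(k-1) = 1.7321
eta = 1 - 1/1.7321 = 0.4227 = 42.2671%

42.2671%


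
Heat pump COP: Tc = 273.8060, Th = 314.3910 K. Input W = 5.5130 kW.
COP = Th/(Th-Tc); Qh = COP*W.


COP = 314.3910 / 40.5850 = 7.7465
Qh = 7.7465 * 5.5130 = 42.7064 kW

COP = 7.7465, Qh = 42.7064 kW


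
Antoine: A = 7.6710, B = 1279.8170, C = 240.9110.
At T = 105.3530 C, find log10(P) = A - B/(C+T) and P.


C+T = 346.2640
B/(C+T) = 3.6961
log10(P) = 7.6710 - 3.6961 = 3.9749
P = 10^3.9749 = 9439.0234 mmHg

9439.0234 mmHg


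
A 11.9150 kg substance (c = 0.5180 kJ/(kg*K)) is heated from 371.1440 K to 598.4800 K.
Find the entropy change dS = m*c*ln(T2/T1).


T2/T1 = 1.6125
ln(T2/T1) = 0.4778
dS = 11.9150 * 0.5180 * 0.4778 = 2.9490 kJ/K

2.9490 kJ/K


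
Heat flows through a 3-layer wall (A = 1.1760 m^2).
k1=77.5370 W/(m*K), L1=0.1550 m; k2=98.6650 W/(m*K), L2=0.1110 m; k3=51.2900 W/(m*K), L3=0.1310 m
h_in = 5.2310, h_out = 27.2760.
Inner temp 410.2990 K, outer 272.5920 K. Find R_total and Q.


R_conv_in = 1/(5.2310*1.1760) = 0.1626
R_1 = 0.1550/(77.5370*1.1760) = 0.0017
R_2 = 0.1110/(98.6650*1.1760) = 0.0010
R_3 = 0.1310/(51.2900*1.1760) = 0.0022
R_conv_out = 1/(27.2760*1.1760) = 0.0312
R_total = 0.1986 K/W
Q = 137.7070 / 0.1986 = 693.5227 W

R_total = 0.1986 K/W, Q = 693.5227 W


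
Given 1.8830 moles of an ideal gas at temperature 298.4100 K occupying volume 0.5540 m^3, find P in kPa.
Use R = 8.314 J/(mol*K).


P = nRT/V = 1.8830 * 8.314 * 298.4100 / 0.5540
= 4671.6867 / 0.5540 = 8432.6475 Pa = 8.4326 kPa

8.4326 kPa


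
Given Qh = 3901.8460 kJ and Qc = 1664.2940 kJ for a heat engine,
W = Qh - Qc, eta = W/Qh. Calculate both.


W = 3901.8460 - 1664.2940 = 2237.5520 kJ
eta = 2237.5520 / 3901.8460 = 0.5735 = 57.3460%

W = 2237.5520 kJ, eta = 57.3460%


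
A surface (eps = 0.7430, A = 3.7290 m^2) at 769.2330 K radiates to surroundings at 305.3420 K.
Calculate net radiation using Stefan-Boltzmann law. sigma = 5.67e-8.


T^4 = 3.5013e+11
Tsurr^4 = 8.6925e+09
Q = 0.7430 * 5.67e-8 * 3.7290 * 3.4144e+11 = 53638.6452 W

53638.6452 W


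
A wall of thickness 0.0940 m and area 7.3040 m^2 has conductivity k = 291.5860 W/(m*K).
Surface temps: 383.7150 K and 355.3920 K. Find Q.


dT = 28.3230 K
Q = 291.5860 * 7.3040 * 28.3230 / 0.0940 = 641710.0361 W

641710.0361 W


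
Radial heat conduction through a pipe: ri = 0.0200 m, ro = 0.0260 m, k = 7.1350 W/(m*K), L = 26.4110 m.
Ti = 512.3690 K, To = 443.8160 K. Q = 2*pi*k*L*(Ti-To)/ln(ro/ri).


dT = 68.5530 K
ln(ro/ri) = 0.2624
Q = 2*pi*7.1350*26.4110*68.5530 / 0.2624 = 309371.6223 W

309371.6223 W


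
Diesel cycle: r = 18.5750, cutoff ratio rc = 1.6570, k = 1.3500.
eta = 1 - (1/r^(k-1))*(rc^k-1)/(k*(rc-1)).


r^(k-1) = 2.7805
rc^k = 1.9774
eta = 0.6037 = 60.3695%

60.3695%


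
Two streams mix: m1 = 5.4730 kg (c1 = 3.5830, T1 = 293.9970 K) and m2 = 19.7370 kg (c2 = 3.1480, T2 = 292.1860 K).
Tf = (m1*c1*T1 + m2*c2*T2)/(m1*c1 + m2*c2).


num = 23919.3331
den = 81.7418
Tf = 292.6205 K

292.6205 K


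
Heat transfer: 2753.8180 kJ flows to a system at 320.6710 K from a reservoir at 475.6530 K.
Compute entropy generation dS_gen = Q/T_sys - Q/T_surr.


dS_sys = 2753.8180/320.6710 = 8.5877 kJ/K
dS_surr = -2753.8180/475.6530 = -5.7896 kJ/K
dS_gen = 8.5877 - 5.7896 = 2.7981 kJ/K (irreversible)

dS_gen = 2.7981 kJ/K, irreversible


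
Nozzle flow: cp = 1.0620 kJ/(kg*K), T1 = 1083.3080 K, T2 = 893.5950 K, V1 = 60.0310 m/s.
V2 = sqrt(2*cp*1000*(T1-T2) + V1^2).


dT = 189.7130 K
2*cp*1000*dT = 402950.4120
V1^2 = 3603.7210
V2 = sqrt(406554.1330) = 637.6160 m/s

637.6160 m/s


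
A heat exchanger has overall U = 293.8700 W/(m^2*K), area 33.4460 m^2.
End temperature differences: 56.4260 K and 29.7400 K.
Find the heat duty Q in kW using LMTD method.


LMTD = 41.6684 K
Q = 293.8700 * 33.4460 * 41.6684 = 409549.5329 W = 409.5495 kW

409.5495 kW


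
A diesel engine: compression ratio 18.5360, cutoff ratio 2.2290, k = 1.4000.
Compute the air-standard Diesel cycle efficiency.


r^(k-1) = 3.2152
rc^k = 3.0715
eta = 0.6255 = 62.5541%

62.5541%


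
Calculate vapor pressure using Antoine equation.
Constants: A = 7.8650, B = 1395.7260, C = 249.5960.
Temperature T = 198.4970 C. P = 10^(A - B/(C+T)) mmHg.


C+T = 448.0930
B/(C+T) = 3.1148
log10(P) = 7.8650 - 3.1148 = 4.7502
P = 10^4.7502 = 56258.3228 mmHg

56258.3228 mmHg


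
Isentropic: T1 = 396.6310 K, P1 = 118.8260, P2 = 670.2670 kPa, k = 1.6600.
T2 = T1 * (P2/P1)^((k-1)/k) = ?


(k-1)/k = 0.3976
(P2/P1)^exp = 1.9894
T2 = 396.6310 * 1.9894 = 789.0613 K

789.0613 K


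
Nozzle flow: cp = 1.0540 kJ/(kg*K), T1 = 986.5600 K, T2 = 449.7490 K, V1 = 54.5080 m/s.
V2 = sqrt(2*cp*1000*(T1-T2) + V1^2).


dT = 536.8110 K
2*cp*1000*dT = 1131597.5880
V1^2 = 2971.1221
V2 = sqrt(1134568.7101) = 1065.1614 m/s

1065.1614 m/s


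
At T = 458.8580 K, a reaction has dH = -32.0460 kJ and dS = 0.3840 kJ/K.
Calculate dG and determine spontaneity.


T*dS = 458.8580 * 0.3840 = 176.2015 kJ
dG = -32.0460 - 176.2015 = -208.2475 kJ (spontaneous)

dG = -208.2475 kJ, spontaneous


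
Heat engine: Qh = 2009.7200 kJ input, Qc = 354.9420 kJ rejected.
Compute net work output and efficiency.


W = 2009.7200 - 354.9420 = 1654.7780 kJ
eta = 1654.7780 / 2009.7200 = 0.8234 = 82.3387%

W = 1654.7780 kJ, eta = 82.3387%


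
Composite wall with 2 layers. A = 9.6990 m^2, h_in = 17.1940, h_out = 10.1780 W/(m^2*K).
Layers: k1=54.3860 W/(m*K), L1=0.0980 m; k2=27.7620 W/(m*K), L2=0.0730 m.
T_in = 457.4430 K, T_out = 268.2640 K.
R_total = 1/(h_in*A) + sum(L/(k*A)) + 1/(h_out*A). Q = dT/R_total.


R_conv_in = 1/(17.1940*9.6990) = 0.0060
R_1 = 0.0980/(54.3860*9.6990) = 0.0002
R_2 = 0.0730/(27.7620*9.6990) = 0.0003
R_conv_out = 1/(10.1780*9.6990) = 0.0101
R_total = 0.0166 K/W
Q = 189.1790 / 0.0166 = 11407.7341 W

R_total = 0.0166 K/W, Q = 11407.7341 W


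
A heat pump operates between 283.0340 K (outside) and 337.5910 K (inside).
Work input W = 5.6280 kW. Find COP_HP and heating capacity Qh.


COP = 337.5910 / 54.5570 = 6.1879
Qh = 6.1879 * 5.6280 = 34.8253 kW

COP = 6.1879, Qh = 34.8253 kW


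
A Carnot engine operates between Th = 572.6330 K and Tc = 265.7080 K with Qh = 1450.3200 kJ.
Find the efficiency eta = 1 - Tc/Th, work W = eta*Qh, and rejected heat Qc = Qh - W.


eta = 1 - 265.7080/572.6330 = 0.5360
W = 0.5360 * 1450.3200 = 777.3556 kJ
Qc = 1450.3200 - 777.3556 = 672.9644 kJ

eta = 53.5989%, W = 777.3556 kJ, Qc = 672.9644 kJ


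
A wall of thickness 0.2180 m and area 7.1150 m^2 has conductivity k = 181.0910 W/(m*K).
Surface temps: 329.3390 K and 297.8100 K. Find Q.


dT = 31.5290 K
Q = 181.0910 * 7.1150 * 31.5290 / 0.2180 = 186348.3168 W

186348.3168 W


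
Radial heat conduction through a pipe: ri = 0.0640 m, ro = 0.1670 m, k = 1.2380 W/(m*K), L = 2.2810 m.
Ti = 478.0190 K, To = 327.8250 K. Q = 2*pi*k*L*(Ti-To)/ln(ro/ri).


dT = 150.1940 K
ln(ro/ri) = 0.9591
Q = 2*pi*1.2380*2.2810*150.1940 / 0.9591 = 2778.4951 W

2778.4951 W


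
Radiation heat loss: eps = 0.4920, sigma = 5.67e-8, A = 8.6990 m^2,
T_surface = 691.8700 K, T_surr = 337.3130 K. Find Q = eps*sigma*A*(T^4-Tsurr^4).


T^4 = 2.2914e+11
Tsurr^4 = 1.2946e+10
Q = 0.4920 * 5.67e-8 * 8.6990 * 2.1619e+11 = 52463.6186 W

52463.6186 W


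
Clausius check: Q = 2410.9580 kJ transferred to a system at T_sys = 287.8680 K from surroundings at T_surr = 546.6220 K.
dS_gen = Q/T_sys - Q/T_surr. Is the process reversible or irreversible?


dS_sys = 2410.9580/287.8680 = 8.3752 kJ/K
dS_surr = -2410.9580/546.6220 = -4.4106 kJ/K
dS_gen = 8.3752 - 4.4106 = 3.9646 kJ/K (irreversible)

dS_gen = 3.9646 kJ/K, irreversible


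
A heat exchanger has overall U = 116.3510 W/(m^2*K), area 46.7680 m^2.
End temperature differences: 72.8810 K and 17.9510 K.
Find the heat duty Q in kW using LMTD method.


LMTD = 39.2026 K
Q = 116.3510 * 46.7680 * 39.2026 = 213321.1524 W = 213.3212 kW

213.3212 kW


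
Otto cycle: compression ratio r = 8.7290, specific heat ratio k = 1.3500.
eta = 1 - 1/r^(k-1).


r^(k-1) = 2.1347
eta = 1 - 1/2.1347 = 0.5316 = 53.1551%

53.1551%


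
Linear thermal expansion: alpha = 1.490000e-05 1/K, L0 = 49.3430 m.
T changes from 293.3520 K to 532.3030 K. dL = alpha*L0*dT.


dT = 238.9510 K
dL = 1.490000e-05 * 49.3430 * 238.9510 = 0.175679 m
L_final = 49.518679 m

dL = 0.175679 m


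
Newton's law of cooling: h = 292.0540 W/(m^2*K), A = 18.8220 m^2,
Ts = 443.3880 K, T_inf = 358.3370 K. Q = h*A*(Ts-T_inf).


dT = 85.0510 K
Q = 292.0540 * 18.8220 * 85.0510 = 467528.7820 W

467528.7820 W


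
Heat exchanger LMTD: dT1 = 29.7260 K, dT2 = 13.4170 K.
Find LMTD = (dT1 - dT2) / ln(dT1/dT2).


dT1/dT2 = 2.2155
ln(dT1/dT2) = 0.7955
LMTD = 16.3090 / 0.7955 = 20.5016 K

20.5016 K


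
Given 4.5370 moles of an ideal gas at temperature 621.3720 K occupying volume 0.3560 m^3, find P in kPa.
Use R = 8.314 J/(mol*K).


P = nRT/V = 4.5370 * 8.314 * 621.3720 / 0.3560
= 23438.5358 / 0.3560 = 65838.5838 Pa = 65.8386 kPa

65.8386 kPa


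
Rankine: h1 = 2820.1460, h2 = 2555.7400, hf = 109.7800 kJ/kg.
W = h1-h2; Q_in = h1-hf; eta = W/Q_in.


W = 264.4060 kJ/kg
Q_in = 2710.3660 kJ/kg
eta = 0.0976 = 9.7554%

eta = 9.7554%


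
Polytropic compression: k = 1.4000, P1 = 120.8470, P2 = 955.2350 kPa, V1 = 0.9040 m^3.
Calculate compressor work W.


(k-1)/k = 0.2857
(P2/P1)^exp = 1.8052
W = 3.5000 * 120.8470 * 0.9040 * (1.8052 - 1) = 307.8924 kJ

307.8924 kJ


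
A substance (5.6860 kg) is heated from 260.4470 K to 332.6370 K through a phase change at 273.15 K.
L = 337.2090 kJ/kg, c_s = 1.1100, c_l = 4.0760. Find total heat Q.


Q1 (sensible, solid) = 5.6860 * 1.1100 * 12.7030 = 80.1745 kJ
Q2 (latent) = 5.6860 * 337.2090 = 1917.3704 kJ
Q3 (sensible, liquid) = 5.6860 * 4.0760 * 59.4870 = 1378.6788 kJ
Q_total = 3376.2237 kJ

3376.2237 kJ


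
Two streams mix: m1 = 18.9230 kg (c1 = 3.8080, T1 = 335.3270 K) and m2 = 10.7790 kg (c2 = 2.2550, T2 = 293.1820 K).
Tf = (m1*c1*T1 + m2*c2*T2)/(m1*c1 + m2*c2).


num = 31289.5267
den = 96.3654
Tf = 324.6966 K

324.6966 K


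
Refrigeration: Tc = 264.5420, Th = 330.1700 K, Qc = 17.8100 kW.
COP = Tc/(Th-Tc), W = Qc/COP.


COP = 264.5420 / 65.6280 = 4.0309
W = 17.8100 / 4.0309 = 4.4183 kW

COP = 4.0309, W = 4.4183 kW


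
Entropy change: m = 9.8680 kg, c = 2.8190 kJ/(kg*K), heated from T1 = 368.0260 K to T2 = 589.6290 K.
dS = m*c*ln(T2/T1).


T2/T1 = 1.6021
ln(T2/T1) = 0.4713
dS = 9.8680 * 2.8190 * 0.4713 = 13.1117 kJ/K

13.1117 kJ/K


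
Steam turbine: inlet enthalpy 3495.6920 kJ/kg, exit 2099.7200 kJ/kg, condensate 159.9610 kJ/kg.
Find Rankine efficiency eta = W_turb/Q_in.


W = 1395.9720 kJ/kg
Q_in = 3335.7310 kJ/kg
eta = 0.4185 = 41.8491%

eta = 41.8491%


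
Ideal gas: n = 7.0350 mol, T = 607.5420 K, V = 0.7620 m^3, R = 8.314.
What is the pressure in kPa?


P = nRT/V = 7.0350 * 8.314 * 607.5420 / 0.7620
= 35534.5180 / 0.7620 = 46633.2257 Pa = 46.6332 kPa

46.6332 kPa


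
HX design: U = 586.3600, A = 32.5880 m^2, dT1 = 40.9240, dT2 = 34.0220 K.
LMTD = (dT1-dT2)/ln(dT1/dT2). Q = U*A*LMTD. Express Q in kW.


LMTD = 37.3668 K
Q = 586.3600 * 32.5880 * 37.3668 = 714016.4275 W = 714.0164 kW

714.0164 kW


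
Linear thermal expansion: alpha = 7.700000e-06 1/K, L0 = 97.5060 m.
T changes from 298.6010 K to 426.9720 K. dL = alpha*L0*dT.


dT = 128.3710 K
dL = 7.700000e-06 * 97.5060 * 128.3710 = 0.096380 m
L_final = 97.602380 m

dL = 0.096380 m


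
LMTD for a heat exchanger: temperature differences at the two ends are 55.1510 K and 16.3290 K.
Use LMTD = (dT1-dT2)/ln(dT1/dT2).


dT1/dT2 = 3.3775
ln(dT1/dT2) = 1.2171
LMTD = 38.8220 / 1.2171 = 31.8963 K

31.8963 K


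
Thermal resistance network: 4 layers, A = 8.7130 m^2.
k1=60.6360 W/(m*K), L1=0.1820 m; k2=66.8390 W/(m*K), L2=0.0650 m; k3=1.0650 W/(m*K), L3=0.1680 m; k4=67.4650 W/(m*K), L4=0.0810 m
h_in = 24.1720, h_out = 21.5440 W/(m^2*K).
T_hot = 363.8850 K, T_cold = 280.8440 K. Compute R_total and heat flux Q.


R_conv_in = 1/(24.1720*8.7130) = 0.0047
R_1 = 0.1820/(60.6360*8.7130) = 0.0003
R_2 = 0.0650/(66.8390*8.7130) = 0.0001
R_3 = 0.1680/(1.0650*8.7130) = 0.0181
R_4 = 0.0810/(67.4650*8.7130) = 0.0001
R_conv_out = 1/(21.5440*8.7130) = 0.0053
R_total = 0.0288 K/W
Q = 83.0410 / 0.0288 = 2885.9728 W

R_total = 0.0288 K/W, Q = 2885.9728 W
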